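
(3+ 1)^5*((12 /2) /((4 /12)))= 18432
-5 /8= -0.62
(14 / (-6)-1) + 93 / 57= -97 / 57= -1.70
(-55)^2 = 3025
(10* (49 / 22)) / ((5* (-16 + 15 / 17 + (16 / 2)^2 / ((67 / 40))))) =55811 / 289311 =0.19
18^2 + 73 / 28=9145 / 28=326.61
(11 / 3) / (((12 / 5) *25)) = 11 / 180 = 0.06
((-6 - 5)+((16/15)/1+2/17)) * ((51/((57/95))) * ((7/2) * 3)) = -17521/2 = -8760.50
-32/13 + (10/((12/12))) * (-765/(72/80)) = -110532/13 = -8502.46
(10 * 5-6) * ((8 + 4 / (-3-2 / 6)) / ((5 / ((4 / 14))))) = 2992 / 175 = 17.10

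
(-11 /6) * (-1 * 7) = 77 /6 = 12.83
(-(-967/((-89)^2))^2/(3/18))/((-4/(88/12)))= 10285979/62742241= 0.16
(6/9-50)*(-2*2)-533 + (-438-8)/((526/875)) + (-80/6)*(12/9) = -2592728/2367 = -1095.36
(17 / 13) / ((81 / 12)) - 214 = -75046 / 351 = -213.81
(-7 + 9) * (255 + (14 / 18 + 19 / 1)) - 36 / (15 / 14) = 23218 / 45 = 515.96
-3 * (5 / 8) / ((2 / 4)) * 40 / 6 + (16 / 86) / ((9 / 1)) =-9667 / 387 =-24.98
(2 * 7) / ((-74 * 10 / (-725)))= 1015 / 74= 13.72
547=547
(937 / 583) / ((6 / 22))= 937 / 159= 5.89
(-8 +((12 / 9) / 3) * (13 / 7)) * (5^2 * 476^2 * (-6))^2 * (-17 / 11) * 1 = 140882527905280000 / 11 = 12807502536843636.36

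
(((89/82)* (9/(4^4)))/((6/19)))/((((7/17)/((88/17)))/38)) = 1060257/18368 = 57.72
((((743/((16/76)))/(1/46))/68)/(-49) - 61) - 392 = -3343483/6664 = -501.72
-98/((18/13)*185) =-637/1665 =-0.38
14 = 14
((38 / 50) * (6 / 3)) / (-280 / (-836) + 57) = 7942 / 299575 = 0.03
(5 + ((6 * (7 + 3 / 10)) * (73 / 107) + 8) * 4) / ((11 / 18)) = 137034 / 535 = 256.14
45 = 45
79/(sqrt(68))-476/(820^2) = 9.58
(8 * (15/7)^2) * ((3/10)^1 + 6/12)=1440/49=29.39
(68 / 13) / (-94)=-34 / 611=-0.06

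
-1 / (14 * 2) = -1 / 28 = -0.04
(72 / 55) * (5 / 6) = 12 / 11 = 1.09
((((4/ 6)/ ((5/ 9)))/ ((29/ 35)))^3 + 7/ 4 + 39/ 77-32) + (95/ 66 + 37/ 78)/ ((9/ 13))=-4855775843/ 202818924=-23.94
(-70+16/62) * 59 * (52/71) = -3013.64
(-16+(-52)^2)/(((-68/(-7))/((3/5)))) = 14112/85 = 166.02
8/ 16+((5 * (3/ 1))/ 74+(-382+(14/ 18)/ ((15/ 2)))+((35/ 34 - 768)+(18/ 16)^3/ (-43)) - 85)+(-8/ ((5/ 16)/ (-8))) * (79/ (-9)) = -5666207288251/ 1869488640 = -3030.89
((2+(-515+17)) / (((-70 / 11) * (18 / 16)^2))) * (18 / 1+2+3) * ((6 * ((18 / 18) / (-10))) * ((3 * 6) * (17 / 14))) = -68265472 / 3675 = -18575.64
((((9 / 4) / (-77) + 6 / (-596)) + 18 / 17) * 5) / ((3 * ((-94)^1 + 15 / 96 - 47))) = -10605400 / 879049787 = -0.01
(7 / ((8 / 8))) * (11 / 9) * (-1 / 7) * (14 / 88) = -7 / 36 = -0.19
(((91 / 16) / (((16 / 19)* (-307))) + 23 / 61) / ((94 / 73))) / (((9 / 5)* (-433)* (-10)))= 124256731 / 3512339039232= 0.00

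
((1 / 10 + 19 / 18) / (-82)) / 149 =-26 / 274905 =-0.00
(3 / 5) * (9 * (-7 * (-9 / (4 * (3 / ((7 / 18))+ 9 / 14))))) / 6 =441 / 260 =1.70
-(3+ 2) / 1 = -5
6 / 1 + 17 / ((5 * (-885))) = 26533 / 4425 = 6.00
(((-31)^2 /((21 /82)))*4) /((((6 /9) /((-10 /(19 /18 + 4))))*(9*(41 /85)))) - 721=-6994077 /637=-10979.71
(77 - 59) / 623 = 18 / 623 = 0.03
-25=-25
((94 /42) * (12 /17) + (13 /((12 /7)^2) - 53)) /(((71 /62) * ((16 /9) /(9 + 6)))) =-374479845 /1081472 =-346.27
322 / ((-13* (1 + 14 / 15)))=-4830 / 377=-12.81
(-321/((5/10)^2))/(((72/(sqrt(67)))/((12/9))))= -214 * sqrt(67)/9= -194.63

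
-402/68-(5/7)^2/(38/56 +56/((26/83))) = -91948033/15545922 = -5.91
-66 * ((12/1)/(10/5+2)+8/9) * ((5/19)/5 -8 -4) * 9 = 524370/19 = 27598.42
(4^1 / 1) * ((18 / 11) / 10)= 36 / 55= 0.65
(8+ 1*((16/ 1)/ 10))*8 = 384/ 5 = 76.80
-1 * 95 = -95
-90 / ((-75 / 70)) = 84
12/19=0.63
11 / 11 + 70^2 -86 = 4815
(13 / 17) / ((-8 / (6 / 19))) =-0.03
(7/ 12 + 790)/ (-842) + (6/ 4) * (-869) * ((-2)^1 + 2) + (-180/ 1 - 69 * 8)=-7405615/ 10104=-732.94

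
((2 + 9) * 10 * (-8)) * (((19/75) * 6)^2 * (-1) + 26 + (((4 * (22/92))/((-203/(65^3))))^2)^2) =-146569527620796463808503520774176/59402607474090125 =-2467392154203437.72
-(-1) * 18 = 18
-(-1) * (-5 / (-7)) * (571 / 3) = 2855 / 21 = 135.95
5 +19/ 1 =24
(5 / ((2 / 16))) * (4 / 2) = 80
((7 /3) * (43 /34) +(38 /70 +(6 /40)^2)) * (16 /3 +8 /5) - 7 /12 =12743083 /535500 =23.80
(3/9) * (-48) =-16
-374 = -374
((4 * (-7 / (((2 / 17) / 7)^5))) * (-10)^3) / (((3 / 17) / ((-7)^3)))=-121754746670172875 / 3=-40584915556724291.67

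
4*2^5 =128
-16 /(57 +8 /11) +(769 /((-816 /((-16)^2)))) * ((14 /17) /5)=-22029104 /550545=-40.01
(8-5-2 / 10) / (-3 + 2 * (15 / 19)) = -1.97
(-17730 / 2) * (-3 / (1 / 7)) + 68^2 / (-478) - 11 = 44488494 / 239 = 186144.33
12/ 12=1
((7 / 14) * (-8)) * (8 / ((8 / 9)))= -36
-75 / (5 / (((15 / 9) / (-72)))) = 25 / 72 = 0.35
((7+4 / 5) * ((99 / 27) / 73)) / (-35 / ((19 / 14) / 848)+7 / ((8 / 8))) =-2717 / 151616255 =-0.00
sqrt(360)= 6 * sqrt(10)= 18.97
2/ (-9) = -2/ 9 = -0.22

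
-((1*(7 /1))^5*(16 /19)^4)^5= -1621252480186718171423769614040818421210284032 /37589973457545958193355601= -43129918195280385648.67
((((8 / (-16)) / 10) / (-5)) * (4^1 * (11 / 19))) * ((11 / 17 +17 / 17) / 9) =308 / 72675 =0.00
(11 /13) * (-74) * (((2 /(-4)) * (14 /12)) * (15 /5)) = 109.58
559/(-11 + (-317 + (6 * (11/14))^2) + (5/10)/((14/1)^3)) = -3067792/1678095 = -1.83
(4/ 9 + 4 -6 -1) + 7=4.44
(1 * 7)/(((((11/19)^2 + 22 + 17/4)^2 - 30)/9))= 18766224/201594463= 0.09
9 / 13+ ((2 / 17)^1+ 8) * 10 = 18093 / 221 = 81.87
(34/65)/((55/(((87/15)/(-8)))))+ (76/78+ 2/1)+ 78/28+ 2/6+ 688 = 347390299/500500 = 694.09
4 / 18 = 2 / 9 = 0.22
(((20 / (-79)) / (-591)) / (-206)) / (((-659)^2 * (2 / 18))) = -30 / 696147665909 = -0.00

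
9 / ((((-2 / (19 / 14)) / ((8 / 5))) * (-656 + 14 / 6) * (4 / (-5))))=-513 / 27454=-0.02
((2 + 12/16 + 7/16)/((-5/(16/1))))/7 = -51/35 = -1.46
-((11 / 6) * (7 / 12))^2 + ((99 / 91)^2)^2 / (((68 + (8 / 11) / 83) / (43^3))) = 210014873862024143 / 128332827814464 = 1636.49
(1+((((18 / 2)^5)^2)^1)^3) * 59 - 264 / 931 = 2328503932899350842836678921352394 / 931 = 2501078338237756007343372000000.00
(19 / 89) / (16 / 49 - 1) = -931 / 2937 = -0.32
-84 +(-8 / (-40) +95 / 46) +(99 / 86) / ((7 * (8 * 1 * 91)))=-4119375887 / 50399440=-81.73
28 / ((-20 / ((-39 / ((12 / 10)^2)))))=37.92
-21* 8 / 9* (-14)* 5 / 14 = 280 / 3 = 93.33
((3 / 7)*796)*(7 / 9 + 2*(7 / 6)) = 3184 / 3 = 1061.33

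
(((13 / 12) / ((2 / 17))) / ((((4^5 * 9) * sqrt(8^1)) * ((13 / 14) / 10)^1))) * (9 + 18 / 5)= 833 * sqrt(2) / 24576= 0.05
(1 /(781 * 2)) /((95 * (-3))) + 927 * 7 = 2888708129 /445170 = 6489.00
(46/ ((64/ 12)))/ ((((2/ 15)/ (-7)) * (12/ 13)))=-31395/ 64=-490.55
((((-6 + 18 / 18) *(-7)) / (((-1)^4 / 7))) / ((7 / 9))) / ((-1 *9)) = -35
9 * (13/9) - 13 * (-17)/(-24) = 3.79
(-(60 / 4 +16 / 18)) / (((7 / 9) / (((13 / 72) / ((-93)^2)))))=-1859 / 4359096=-0.00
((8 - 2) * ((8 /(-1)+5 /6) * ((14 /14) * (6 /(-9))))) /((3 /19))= 1634 /9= 181.56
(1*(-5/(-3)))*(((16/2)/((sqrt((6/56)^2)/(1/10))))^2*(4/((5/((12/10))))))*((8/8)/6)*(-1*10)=-100352/675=-148.67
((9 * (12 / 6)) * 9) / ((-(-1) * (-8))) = -81 / 4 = -20.25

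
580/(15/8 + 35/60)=235.93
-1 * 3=-3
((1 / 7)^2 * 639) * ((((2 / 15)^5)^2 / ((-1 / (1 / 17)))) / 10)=-36352 / 266860986328125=-0.00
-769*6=-4614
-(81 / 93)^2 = -729 / 961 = -0.76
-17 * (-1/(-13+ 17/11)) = -187/126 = -1.48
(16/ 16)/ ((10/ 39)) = 39/ 10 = 3.90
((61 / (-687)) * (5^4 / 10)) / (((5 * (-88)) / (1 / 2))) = 1525 / 241824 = 0.01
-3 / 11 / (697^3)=-3 / 3724697603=-0.00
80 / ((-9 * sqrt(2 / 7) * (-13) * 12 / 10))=100 * sqrt(14) / 351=1.07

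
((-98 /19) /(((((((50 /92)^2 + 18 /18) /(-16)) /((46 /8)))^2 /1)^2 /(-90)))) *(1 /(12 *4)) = 263901166920252390359040 /1072481336138659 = 246065976.19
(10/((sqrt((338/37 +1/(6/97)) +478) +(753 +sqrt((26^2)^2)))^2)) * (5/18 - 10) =-4791500/(sqrt(24804726) +317238)^2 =-0.00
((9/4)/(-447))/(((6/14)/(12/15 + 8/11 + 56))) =-5537/8195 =-0.68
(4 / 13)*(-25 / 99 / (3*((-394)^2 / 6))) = -50 / 49947183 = -0.00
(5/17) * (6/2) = 15/17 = 0.88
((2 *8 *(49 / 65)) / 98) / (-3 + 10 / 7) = -56 / 715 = -0.08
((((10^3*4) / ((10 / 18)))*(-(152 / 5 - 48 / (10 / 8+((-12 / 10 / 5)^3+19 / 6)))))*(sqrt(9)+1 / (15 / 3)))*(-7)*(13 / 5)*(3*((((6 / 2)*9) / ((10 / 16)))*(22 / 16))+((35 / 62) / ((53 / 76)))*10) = 51648291420845543424 / 33908767975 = 1523154467.27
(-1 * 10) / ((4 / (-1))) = 5 / 2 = 2.50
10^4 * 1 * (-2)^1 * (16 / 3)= -320000 / 3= -106666.67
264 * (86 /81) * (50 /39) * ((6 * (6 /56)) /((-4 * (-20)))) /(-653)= -0.00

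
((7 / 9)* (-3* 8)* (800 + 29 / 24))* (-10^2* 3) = 13460300 / 3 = 4486766.67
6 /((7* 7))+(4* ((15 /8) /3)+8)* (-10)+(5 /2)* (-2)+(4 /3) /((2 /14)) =-14780 /147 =-100.54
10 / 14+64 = 453 / 7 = 64.71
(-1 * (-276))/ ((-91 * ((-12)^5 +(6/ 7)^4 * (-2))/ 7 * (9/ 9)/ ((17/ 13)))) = 938791/ 8414062488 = 0.00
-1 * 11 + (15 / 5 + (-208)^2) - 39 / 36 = 519059 / 12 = 43254.92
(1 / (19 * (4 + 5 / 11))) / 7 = 11 / 6517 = 0.00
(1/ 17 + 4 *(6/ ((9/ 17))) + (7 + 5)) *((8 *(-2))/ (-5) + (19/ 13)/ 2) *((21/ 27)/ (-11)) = -10469879/ 656370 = -15.95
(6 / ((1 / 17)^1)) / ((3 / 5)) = 170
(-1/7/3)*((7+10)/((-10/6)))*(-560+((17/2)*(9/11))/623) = -130478519/479710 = -271.99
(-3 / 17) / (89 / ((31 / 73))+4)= -31 / 37519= -0.00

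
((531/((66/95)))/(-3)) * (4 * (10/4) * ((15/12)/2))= -140125/88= -1592.33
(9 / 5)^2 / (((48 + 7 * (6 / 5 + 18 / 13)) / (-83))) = -29133 / 7160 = -4.07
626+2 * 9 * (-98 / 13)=6374 / 13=490.31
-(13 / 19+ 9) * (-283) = 52072 / 19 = 2740.63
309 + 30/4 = 633/2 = 316.50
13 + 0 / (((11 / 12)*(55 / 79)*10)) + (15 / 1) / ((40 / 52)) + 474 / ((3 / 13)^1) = 4173 / 2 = 2086.50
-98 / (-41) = 98 / 41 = 2.39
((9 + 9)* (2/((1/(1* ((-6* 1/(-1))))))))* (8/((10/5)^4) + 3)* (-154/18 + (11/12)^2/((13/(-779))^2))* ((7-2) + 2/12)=15888643001/1352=11751954.88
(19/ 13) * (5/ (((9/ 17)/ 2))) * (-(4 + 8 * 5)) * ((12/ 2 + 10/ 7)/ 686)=-284240/ 21609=-13.15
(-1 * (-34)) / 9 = 34 / 9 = 3.78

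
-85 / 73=-1.16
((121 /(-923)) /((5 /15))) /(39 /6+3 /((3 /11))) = -726 /32305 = -0.02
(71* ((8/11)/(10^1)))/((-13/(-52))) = 1136/55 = 20.65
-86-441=-527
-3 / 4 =-0.75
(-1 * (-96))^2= 9216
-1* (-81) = 81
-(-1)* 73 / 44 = 73 / 44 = 1.66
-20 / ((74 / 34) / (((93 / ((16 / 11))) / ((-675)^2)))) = -5797 / 4495500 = -0.00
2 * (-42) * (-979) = 82236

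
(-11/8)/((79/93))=-1023/632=-1.62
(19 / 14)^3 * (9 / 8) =61731 / 21952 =2.81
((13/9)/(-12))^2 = 169/11664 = 0.01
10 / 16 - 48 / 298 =0.46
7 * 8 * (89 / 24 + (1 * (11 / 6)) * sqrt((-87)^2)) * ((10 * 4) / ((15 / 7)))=1535464 / 9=170607.11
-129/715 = -0.18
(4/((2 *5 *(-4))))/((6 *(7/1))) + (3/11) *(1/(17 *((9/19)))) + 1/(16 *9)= 36221/942480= 0.04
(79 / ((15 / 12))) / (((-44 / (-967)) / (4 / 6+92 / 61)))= 30404414 / 10065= 3020.81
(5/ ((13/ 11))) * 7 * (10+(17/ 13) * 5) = 82775/ 169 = 489.79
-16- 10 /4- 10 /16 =-153 /8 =-19.12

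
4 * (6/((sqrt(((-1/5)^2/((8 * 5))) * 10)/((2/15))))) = 32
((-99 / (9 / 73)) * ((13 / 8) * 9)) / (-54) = 10439 / 48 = 217.48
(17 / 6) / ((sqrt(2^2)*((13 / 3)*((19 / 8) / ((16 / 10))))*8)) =34 / 1235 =0.03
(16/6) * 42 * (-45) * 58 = -292320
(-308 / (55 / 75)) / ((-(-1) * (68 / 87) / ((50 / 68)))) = -228375 / 578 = -395.11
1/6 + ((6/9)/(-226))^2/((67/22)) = 2566613/15399414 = 0.17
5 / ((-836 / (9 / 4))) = -45 / 3344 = -0.01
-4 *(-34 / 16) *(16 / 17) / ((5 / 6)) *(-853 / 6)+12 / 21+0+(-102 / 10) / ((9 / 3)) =-47867 / 35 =-1367.63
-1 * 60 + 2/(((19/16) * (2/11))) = -964/19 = -50.74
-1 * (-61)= 61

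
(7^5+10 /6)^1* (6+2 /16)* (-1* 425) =-525060725 /12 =-43755060.42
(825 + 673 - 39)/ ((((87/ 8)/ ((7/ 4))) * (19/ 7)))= 142982/ 1653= 86.50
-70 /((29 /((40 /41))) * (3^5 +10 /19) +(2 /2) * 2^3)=-53200 /5507583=-0.01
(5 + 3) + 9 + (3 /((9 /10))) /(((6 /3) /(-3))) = 12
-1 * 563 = -563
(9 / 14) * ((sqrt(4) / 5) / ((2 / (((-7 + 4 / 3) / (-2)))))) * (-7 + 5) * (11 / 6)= -187 / 140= -1.34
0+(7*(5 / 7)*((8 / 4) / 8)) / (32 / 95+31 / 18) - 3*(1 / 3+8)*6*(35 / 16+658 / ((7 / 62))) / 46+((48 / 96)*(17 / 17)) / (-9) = -19010.93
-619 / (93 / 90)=-18570 / 31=-599.03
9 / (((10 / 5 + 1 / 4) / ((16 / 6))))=10.67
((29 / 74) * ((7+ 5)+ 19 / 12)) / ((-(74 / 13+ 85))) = -61451 / 1046952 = -0.06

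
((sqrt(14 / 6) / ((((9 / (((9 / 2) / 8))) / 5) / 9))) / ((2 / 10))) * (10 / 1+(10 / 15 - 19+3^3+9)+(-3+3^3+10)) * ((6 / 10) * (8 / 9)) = 925 * sqrt(21) / 6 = 706.48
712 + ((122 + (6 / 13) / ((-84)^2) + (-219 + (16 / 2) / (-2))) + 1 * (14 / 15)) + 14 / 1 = 15948783 / 25480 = 625.93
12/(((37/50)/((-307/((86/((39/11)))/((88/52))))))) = -552600/1591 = -347.33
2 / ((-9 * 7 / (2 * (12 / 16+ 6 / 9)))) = -17 / 189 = -0.09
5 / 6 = 0.83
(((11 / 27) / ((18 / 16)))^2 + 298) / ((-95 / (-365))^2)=93813559834 / 21316689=4400.94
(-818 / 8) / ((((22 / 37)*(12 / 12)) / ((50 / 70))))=-75665 / 616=-122.83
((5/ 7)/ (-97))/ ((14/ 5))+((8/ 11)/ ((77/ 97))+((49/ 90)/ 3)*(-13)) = -112245638/ 77640255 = -1.45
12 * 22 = 264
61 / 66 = 0.92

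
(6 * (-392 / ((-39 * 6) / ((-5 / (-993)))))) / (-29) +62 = 62.00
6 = 6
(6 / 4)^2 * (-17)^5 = -12778713 / 4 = -3194678.25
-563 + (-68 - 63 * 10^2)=-6931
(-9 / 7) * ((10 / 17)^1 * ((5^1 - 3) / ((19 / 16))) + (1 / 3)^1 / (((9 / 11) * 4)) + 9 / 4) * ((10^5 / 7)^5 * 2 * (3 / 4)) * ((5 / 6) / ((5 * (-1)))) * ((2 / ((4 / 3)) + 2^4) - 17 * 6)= -6158043125000000000000000000000 / 114001881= -54017030868113483145071.97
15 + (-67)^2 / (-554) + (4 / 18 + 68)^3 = 128240236885 / 403866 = 317531.65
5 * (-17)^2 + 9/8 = 11569/8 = 1446.12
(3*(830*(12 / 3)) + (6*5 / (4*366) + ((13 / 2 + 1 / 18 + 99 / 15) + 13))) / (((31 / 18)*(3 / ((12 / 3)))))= 219296426 / 28365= 7731.23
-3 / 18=-1 / 6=-0.17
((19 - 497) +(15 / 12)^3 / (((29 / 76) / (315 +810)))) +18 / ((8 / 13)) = 2463655 / 464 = 5309.60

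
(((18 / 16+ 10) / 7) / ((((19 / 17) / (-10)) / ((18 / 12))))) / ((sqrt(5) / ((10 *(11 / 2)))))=-249645 *sqrt(5) / 1064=-524.65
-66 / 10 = -33 / 5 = -6.60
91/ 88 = 1.03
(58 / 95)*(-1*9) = -522 / 95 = -5.49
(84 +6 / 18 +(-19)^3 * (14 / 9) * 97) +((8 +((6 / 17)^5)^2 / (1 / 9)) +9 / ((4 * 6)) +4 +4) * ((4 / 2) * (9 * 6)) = -37488802604705950861 / 36287890208082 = -1033094.03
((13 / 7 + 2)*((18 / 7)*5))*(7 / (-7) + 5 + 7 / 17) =182250 / 833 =218.79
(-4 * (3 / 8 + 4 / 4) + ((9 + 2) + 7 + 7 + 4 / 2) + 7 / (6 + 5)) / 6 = 3.69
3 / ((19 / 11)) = 33 / 19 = 1.74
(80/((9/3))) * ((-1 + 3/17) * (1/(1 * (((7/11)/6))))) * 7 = -24640/17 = -1449.41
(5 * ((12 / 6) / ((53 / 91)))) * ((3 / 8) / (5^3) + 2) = 182273 / 5300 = 34.39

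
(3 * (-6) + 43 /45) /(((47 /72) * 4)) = -1534 /235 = -6.53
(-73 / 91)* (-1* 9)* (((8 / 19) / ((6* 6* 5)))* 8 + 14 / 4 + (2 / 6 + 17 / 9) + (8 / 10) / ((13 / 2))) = 9516061 / 224770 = 42.34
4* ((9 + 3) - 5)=28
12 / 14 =0.86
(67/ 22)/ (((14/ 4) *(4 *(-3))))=-67/ 924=-0.07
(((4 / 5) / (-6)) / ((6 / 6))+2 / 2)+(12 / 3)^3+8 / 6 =331 / 5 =66.20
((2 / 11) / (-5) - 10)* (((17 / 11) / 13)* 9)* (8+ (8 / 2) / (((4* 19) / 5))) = -13259592 / 149435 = -88.73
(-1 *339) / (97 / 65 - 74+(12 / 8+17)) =44070 / 7021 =6.28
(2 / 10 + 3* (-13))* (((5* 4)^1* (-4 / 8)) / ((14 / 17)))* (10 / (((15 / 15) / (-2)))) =-65960 / 7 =-9422.86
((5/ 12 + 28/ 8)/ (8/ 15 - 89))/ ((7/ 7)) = -235/ 5308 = -0.04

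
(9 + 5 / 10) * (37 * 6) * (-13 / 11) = -27417 / 11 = -2492.45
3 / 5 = 0.60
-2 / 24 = -0.08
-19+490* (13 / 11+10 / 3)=72383 / 33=2193.42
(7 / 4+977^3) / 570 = 1243433113 / 760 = 1636096.20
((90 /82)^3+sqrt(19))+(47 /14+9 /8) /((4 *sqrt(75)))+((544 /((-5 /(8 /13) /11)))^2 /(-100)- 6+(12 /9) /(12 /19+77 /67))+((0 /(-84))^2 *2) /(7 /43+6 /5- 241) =-268745977303130341 /49509788030625+251 *sqrt(3) /3360+sqrt(19) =-5423.65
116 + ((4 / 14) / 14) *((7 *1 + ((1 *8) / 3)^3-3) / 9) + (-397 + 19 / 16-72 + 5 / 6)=-66855823 / 190512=-350.93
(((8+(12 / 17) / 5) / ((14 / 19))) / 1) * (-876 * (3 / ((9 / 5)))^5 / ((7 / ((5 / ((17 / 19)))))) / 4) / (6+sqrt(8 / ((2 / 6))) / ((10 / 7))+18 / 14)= -712354531250 / 162638847+997296343750 * sqrt(6) / 1184940171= -2318.38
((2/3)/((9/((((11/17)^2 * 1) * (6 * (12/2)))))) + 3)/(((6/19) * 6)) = 67811/31212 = 2.17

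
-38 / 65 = -0.58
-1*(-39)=39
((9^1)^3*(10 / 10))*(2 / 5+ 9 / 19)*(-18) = -1089126 / 95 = -11464.48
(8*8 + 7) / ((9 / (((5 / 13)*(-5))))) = -15.17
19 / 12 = 1.58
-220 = -220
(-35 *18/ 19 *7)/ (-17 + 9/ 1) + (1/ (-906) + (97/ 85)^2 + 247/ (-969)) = 7477053227/ 248742300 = 30.06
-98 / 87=-1.13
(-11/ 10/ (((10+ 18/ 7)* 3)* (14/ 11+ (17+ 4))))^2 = 121/ 70560000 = 0.00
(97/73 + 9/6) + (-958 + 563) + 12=-55505/146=-380.17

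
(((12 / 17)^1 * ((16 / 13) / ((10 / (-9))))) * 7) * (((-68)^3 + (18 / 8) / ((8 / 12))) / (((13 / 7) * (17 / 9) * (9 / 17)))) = 13311650268 / 14365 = 926672.49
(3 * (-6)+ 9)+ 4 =-5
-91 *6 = -546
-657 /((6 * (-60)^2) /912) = -1387 /50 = -27.74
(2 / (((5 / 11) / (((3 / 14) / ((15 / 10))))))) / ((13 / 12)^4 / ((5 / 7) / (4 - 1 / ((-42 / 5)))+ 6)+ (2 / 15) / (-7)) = 3.08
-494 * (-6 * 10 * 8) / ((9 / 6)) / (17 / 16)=2529280 / 17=148781.18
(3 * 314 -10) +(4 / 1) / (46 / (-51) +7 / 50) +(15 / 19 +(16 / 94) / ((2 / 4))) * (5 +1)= 933.53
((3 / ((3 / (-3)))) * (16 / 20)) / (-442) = 6 / 1105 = 0.01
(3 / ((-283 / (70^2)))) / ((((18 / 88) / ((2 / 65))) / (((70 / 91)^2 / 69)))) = -0.07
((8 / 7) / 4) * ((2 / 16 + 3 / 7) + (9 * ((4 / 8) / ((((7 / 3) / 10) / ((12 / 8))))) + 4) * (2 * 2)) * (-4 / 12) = -2469 / 196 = -12.60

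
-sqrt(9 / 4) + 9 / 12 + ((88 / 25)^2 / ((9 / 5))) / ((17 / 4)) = 66529 / 76500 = 0.87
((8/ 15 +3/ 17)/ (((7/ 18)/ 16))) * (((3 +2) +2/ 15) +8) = 1141024/ 2975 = 383.54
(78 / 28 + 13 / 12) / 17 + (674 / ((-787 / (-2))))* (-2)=-3594113 / 1123836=-3.20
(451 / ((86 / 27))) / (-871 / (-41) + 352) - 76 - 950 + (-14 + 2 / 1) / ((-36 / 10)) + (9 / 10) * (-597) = -5131268386 / 3290145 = -1559.59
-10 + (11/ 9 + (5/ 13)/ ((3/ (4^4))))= 2813/ 117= 24.04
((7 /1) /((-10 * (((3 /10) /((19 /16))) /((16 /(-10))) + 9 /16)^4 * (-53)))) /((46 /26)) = 0.28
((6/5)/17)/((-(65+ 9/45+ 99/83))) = -498/468401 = -0.00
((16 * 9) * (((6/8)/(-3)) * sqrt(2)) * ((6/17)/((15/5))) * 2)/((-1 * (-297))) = -16 * sqrt(2)/561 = -0.04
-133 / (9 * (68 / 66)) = -1463 / 102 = -14.34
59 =59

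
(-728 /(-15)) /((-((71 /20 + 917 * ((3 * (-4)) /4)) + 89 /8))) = 5824 /328359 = 0.02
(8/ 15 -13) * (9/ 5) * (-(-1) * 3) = -1683/ 25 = -67.32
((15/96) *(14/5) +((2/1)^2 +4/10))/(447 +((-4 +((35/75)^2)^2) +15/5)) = 3918375/361298416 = 0.01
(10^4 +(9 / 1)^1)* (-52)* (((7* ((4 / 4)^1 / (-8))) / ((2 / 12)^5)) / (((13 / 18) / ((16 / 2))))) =39226311936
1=1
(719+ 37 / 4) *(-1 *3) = -8739 / 4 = -2184.75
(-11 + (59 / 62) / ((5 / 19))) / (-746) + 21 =4858749 / 231260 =21.01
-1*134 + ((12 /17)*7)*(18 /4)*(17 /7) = -80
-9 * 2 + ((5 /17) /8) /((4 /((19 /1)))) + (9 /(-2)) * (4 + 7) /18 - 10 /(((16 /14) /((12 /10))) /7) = -51177 /544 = -94.08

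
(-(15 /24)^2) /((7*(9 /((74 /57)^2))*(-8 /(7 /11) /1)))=34225 /41171328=0.00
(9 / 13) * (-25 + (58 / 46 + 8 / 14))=-33570 / 2093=-16.04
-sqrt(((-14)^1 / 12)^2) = -7 / 6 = -1.17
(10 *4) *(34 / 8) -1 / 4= 169.75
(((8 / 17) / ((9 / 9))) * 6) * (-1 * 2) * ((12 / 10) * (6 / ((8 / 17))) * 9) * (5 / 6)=-648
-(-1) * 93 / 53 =93 / 53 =1.75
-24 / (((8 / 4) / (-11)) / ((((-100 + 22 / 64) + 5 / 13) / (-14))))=1362801 / 1456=935.99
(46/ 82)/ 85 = 0.01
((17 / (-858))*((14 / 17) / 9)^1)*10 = -0.02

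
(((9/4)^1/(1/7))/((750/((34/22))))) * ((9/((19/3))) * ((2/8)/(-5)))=-9639/4180000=-0.00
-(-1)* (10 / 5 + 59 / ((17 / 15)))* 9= 8271 / 17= 486.53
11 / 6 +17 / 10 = 53 / 15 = 3.53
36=36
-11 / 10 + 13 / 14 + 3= 99 / 35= 2.83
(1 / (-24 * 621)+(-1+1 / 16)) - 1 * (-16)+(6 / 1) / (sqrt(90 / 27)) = 3 * sqrt(30) / 5+448981 / 29808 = 18.35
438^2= 191844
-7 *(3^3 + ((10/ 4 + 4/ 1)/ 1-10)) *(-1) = 329/ 2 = 164.50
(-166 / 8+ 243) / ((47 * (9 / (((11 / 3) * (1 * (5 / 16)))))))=48895 / 81216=0.60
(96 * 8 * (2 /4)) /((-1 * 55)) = -384 /55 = -6.98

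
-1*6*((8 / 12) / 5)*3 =-12 / 5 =-2.40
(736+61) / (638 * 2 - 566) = 797 / 710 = 1.12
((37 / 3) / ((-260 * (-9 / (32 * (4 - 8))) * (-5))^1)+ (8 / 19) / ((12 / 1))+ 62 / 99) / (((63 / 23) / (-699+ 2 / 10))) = -117357128872 / 577702125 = -203.14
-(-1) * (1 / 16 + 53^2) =44945 / 16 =2809.06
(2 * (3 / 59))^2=36 / 3481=0.01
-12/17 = -0.71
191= 191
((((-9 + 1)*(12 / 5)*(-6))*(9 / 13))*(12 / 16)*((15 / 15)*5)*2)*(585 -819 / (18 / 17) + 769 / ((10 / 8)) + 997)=851591.63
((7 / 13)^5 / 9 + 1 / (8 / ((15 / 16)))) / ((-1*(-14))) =52275851 / 5988213504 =0.01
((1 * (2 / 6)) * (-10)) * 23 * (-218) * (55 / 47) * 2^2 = 11030800 / 141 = 78232.62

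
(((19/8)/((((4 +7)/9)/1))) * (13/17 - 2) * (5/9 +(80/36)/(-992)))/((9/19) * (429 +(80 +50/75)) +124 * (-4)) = 1337505/256366528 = 0.01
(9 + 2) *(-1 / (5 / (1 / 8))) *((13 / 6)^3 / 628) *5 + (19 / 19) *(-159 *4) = -690201191 / 1085184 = -636.02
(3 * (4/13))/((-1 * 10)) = -6/65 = -0.09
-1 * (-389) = 389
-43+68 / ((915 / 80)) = -6781 / 183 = -37.05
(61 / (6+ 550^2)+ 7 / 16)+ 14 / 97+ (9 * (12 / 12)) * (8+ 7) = 31827157355 / 234744656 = 135.58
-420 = -420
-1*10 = -10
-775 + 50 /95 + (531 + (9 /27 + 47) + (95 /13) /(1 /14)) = -69530 /741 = -93.83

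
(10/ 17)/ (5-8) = -10/ 51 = -0.20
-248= -248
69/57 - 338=-6399/19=-336.79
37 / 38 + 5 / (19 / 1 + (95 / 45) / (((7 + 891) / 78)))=6379 / 5168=1.23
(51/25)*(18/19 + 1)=3.97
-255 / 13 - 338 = -4649 / 13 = -357.62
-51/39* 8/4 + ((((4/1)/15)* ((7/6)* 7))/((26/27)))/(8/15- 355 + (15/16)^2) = -46277314/17651101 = -2.62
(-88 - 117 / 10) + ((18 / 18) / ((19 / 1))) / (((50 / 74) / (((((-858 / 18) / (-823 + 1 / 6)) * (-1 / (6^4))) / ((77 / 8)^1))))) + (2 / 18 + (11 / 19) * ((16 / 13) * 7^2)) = -2235847911161 / 34571095650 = -64.67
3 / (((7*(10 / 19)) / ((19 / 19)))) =57 / 70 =0.81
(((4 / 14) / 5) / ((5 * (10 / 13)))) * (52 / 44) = 169 / 9625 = 0.02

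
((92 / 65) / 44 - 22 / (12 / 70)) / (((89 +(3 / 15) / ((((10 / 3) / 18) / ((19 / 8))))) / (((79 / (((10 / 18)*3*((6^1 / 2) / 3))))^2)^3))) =-130051901496314361744 / 8183621875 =-15891729051.36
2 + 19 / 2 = 23 / 2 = 11.50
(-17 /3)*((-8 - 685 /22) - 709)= 4239.44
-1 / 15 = -0.07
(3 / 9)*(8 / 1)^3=512 / 3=170.67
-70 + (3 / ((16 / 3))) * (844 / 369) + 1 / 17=-191409 / 2788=-68.65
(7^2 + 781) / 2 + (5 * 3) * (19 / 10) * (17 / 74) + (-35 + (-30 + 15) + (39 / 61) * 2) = 3365873 / 9028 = 372.83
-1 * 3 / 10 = -3 / 10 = -0.30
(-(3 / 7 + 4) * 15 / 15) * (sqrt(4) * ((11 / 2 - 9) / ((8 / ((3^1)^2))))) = 279 / 8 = 34.88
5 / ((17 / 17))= 5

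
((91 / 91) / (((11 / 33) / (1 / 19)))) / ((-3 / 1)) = -1 / 19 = -0.05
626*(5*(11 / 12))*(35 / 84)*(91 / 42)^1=1118975 / 432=2590.22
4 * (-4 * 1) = -16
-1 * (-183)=183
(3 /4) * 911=2733 /4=683.25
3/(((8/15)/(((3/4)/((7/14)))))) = 135/16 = 8.44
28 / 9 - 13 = -89 / 9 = -9.89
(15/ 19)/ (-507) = -5/ 3211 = -0.00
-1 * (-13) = 13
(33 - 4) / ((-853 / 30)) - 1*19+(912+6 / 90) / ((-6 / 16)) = -94127609 / 38385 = -2452.20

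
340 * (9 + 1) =3400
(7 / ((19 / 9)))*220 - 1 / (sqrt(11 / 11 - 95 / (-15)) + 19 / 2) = 4*sqrt(66) / 995 + 13788534 / 18905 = 729.39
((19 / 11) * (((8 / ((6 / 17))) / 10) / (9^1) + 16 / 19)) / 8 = 1403 / 5940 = 0.24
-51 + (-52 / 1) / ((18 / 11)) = -745 / 9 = -82.78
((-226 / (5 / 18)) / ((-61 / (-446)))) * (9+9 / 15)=-87087744 / 1525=-57106.72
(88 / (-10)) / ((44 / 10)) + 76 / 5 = 66 / 5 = 13.20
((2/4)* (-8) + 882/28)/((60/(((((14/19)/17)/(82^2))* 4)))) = 77/6515556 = 0.00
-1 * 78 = -78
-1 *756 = -756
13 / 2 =6.50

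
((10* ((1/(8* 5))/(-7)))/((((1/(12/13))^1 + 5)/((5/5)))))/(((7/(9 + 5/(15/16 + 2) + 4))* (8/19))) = -39387/1344952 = -0.03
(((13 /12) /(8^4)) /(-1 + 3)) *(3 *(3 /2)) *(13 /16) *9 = 4563 /1048576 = 0.00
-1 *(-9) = 9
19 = 19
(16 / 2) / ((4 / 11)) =22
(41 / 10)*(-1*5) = -41 / 2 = -20.50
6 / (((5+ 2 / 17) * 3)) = 34 / 87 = 0.39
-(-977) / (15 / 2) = 1954 / 15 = 130.27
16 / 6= 8 / 3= 2.67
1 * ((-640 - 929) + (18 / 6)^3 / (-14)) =-21993 / 14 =-1570.93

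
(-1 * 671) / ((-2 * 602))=671 / 1204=0.56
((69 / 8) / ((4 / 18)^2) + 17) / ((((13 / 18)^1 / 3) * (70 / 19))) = 3146229 / 14560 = 216.09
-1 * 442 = -442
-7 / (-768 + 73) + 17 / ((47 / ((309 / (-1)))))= -111.76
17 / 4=4.25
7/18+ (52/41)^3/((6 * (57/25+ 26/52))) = 88151333/172440342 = 0.51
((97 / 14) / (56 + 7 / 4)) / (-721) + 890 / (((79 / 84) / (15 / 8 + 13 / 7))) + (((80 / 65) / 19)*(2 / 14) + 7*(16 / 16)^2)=80506475249614 / 22749367641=3538.84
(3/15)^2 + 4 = 4.04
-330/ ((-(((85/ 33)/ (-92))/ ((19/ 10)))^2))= 54902823624/ 36125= 1519801.35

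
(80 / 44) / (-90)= -2 / 99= -0.02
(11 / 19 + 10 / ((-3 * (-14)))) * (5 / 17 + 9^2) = 66.42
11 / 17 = 0.65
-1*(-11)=11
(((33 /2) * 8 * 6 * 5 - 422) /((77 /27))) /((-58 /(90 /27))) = -71.30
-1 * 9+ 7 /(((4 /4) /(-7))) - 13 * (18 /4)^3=-9941 /8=-1242.62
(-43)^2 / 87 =1849 / 87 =21.25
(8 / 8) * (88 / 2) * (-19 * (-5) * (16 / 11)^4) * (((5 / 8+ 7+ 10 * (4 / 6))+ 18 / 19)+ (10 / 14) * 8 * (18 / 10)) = 13348864000 / 27951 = 477580.91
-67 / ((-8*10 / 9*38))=603 / 3040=0.20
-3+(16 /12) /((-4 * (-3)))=-26 /9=-2.89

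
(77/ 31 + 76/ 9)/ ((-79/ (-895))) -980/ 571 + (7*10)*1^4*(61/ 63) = 189.87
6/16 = 3/8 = 0.38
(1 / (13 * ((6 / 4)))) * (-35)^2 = 2450 / 39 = 62.82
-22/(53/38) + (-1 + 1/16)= -14171/848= -16.71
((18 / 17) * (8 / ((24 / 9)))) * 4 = 216 / 17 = 12.71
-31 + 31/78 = -2387/78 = -30.60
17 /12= 1.42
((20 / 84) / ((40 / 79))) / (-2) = -79 / 336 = -0.24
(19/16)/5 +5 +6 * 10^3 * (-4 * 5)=-9599581/80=-119994.76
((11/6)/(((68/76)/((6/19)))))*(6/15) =22/85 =0.26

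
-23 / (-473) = 23 / 473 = 0.05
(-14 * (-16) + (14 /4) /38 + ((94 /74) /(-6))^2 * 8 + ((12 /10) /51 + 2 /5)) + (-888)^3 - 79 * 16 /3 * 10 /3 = -55733729377875749 /79593660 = -700228251.57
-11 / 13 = -0.85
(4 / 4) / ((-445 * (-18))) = 1 / 8010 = 0.00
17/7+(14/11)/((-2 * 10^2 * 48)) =897551/369600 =2.43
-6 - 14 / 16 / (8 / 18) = -255 / 32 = -7.97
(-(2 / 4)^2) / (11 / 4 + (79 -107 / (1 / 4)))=1 / 1385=0.00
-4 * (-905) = 3620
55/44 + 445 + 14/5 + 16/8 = 9021/20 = 451.05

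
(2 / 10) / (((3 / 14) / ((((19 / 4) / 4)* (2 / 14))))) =19 / 120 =0.16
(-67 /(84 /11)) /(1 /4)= -737 /21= -35.10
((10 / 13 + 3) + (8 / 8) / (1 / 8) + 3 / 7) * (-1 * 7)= -1110 / 13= -85.38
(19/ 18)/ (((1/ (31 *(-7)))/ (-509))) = 2098607/ 18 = 116589.28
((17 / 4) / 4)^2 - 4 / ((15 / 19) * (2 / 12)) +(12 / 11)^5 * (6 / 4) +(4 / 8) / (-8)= -27.02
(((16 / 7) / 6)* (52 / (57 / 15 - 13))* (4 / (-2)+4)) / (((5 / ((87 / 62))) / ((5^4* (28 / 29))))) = -520000 / 713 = -729.31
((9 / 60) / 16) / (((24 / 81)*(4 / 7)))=567 / 10240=0.06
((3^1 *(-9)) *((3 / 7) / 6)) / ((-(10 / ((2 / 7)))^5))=27 / 735306250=0.00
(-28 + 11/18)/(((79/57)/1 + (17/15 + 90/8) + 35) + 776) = -93670/2820711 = -0.03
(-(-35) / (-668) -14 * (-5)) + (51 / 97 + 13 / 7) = 32807099 / 453572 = 72.33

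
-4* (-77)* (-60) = -18480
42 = 42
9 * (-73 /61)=-10.77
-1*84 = -84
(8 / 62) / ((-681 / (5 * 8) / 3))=-160 / 7037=-0.02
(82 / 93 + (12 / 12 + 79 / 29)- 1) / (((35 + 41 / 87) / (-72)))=-350100 / 47833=-7.32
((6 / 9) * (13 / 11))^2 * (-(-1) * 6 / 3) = 1.24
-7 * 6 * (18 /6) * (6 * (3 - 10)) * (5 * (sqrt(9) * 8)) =635040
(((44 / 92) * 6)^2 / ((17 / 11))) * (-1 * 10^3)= -47916000 / 8993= -5328.14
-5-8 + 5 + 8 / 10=-36 / 5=-7.20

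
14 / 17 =0.82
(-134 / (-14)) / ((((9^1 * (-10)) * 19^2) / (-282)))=0.08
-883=-883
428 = 428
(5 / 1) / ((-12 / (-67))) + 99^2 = 117947 / 12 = 9828.92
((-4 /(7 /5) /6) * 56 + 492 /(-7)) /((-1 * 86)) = 1018 /903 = 1.13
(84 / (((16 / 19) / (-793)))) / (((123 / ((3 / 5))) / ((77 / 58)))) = -24363339 / 47560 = -512.27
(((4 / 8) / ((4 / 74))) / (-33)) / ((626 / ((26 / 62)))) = -481 / 2561592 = -0.00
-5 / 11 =-0.45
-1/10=-0.10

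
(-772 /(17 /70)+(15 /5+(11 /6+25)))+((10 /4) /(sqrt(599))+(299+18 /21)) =-2034281 /714+5 * sqrt(599) /1198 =-2849.03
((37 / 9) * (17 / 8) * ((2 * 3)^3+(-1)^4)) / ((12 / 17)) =2320381 / 864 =2685.63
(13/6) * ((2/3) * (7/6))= 91/54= 1.69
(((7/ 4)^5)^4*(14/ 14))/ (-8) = -79792266297612001/ 8796093022208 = -9071.33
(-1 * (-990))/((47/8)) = 7920/47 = 168.51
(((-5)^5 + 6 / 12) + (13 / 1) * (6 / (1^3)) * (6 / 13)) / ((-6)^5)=2059 / 5184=0.40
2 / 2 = 1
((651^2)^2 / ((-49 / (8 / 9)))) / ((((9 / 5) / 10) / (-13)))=235313150800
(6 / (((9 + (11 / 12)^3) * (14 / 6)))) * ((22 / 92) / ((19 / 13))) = 2223936 / 51645097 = 0.04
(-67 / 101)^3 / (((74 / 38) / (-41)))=234294377 / 38121137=6.15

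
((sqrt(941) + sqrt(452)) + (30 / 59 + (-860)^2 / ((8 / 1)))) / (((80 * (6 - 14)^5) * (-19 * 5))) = sqrt(113) / 124518400 + sqrt(941) / 249036800 + 272729 / 734658560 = 0.00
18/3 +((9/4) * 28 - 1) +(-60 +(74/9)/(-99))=7054/891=7.92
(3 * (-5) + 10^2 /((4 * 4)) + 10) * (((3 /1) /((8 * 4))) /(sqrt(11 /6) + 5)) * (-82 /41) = -225 /4448 + 15 * sqrt(66) /8896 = -0.04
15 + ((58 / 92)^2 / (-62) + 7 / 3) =6819461 / 393576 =17.33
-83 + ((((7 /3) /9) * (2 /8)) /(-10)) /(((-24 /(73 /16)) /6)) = -5736449 /69120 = -82.99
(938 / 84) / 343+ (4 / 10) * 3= 12683 / 10290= 1.23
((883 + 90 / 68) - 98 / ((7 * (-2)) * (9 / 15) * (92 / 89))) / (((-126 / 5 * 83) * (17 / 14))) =-21011005 / 59583708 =-0.35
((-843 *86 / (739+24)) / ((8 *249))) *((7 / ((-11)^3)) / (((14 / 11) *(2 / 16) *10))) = 12083 / 76628090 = 0.00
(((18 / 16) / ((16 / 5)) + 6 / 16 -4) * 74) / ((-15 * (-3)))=-15503 / 2880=-5.38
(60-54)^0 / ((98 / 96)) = 48 / 49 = 0.98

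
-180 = -180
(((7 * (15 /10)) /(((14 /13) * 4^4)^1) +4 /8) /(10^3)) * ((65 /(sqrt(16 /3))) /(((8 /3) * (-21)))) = -7163 * sqrt(3) /45875200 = -0.00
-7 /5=-1.40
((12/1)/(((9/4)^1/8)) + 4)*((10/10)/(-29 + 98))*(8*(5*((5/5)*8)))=44800/207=216.43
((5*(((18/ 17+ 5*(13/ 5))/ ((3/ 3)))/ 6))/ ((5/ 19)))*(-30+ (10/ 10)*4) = -59033/ 51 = -1157.51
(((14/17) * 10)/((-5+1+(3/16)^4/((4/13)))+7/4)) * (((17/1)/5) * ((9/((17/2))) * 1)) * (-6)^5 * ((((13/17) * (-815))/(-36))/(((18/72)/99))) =13303865545850880/18906091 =703681450.91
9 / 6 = 1.50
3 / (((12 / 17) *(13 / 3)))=51 / 52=0.98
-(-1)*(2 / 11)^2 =0.03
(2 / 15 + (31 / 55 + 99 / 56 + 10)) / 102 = 1355 / 11088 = 0.12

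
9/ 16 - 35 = -551/ 16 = -34.44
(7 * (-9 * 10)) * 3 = -1890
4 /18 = 2 /9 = 0.22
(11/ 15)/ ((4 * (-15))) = -11/ 900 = -0.01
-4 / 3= -1.33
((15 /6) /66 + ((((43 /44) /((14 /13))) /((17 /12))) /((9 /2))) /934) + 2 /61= 0.07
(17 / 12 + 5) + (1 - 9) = -19 / 12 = -1.58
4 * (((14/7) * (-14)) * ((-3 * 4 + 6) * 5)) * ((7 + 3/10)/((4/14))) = 85848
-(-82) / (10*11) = 41 / 55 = 0.75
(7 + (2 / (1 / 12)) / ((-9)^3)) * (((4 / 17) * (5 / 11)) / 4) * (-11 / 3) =-8465 / 12393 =-0.68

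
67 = 67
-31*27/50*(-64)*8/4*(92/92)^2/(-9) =-5952/25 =-238.08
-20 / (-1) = 20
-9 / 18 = -1 / 2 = -0.50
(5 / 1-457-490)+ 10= -932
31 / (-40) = -31 / 40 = -0.78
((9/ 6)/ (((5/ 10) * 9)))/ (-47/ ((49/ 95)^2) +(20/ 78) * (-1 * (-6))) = -31213/ 16398765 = -0.00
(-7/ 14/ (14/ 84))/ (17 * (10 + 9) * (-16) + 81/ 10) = 30/ 51599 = 0.00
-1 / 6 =-0.17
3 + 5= 8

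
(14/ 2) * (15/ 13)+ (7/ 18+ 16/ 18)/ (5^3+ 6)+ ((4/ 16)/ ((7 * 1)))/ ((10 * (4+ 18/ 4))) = 295003237/ 36478260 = 8.09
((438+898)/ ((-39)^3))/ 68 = -334/ 1008423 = -0.00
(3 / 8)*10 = 15 / 4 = 3.75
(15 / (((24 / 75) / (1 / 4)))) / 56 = 375 / 1792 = 0.21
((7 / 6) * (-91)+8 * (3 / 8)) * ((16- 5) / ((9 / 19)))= -129371 / 54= -2395.76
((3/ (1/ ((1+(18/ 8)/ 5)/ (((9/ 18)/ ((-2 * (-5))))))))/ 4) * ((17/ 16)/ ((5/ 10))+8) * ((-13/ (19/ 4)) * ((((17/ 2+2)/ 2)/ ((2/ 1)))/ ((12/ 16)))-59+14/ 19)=-9083583/ 608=-14940.10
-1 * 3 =-3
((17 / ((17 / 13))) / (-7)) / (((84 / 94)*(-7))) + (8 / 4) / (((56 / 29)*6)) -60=-490055 / 8232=-59.53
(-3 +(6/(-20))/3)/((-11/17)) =527/110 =4.79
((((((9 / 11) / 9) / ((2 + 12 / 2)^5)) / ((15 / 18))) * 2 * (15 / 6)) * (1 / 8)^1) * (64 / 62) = 3 / 1396736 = 0.00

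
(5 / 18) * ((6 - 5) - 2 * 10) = -95 / 18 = -5.28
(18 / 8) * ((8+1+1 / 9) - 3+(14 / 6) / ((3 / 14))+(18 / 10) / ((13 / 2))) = 10107 / 260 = 38.87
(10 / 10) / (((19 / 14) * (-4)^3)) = -7 / 608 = -0.01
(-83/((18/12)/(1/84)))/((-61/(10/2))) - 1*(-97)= 745957/7686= 97.05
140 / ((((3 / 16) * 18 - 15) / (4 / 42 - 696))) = 2338240 / 279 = 8380.79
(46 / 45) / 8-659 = -118597 / 180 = -658.87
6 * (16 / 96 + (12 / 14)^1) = 43 / 7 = 6.14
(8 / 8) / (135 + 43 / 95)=95 / 12868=0.01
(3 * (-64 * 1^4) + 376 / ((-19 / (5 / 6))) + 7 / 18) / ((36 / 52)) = -925223 / 3078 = -300.59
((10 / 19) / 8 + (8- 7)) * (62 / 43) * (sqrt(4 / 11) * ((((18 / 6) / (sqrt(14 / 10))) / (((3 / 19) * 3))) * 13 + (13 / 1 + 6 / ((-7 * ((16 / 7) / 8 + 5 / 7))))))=213435 * sqrt(11) / 62909 + 10881 * sqrt(385) / 3311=75.73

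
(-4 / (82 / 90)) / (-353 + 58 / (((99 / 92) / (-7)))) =17820 / 2964259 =0.01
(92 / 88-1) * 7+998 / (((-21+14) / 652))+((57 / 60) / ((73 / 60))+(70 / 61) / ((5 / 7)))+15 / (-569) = -36270476567515 / 390198578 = -92953.89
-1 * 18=-18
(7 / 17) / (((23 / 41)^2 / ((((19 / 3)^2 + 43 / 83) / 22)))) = 2.42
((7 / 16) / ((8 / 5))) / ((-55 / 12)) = -21 / 352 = -0.06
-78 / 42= -1.86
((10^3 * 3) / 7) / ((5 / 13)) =7800 / 7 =1114.29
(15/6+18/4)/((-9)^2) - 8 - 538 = -44219/81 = -545.91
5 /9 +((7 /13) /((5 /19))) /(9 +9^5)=2132783 /3838770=0.56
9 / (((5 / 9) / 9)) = 729 / 5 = 145.80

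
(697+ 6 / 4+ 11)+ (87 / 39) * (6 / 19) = 710.20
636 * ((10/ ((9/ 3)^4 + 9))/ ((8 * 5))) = 53/ 30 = 1.77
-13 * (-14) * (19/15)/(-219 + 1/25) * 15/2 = -6175/782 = -7.90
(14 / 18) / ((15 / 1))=7 / 135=0.05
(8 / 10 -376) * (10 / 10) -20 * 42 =-6076 / 5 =-1215.20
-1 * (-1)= 1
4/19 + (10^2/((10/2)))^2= 400.21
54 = 54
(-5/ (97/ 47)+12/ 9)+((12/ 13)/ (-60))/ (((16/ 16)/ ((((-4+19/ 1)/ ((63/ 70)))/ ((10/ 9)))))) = -4994/ 3783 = -1.32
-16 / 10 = -8 / 5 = -1.60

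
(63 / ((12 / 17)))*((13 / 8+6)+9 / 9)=24633 / 32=769.78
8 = 8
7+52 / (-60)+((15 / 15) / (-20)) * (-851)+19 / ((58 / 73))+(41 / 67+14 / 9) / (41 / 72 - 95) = 57524279587 / 792627420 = 72.57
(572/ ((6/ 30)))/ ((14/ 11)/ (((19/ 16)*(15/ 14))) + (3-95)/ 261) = 195012675/ 44173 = 4414.75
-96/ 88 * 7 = -84/ 11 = -7.64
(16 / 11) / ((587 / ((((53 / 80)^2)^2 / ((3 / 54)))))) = 0.01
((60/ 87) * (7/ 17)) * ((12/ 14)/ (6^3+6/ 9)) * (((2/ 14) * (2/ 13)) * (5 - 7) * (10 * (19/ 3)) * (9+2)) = -20064/ 583219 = -0.03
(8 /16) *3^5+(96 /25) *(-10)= 831 /10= 83.10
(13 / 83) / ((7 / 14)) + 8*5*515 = 1709826 / 83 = 20600.31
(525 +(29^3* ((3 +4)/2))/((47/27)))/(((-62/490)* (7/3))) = -489181455/2914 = -167872.84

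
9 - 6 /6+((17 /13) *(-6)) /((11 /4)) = 736 /143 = 5.15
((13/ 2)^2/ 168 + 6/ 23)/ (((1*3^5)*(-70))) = -0.00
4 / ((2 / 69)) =138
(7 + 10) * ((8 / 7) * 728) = 14144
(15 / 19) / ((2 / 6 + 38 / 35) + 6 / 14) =1575 / 3686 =0.43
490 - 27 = 463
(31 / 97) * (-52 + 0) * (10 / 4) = -4030 / 97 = -41.55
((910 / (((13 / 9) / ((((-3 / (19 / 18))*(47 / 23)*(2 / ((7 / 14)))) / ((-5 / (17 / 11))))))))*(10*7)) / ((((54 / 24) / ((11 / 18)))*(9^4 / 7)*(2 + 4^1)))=43849120 / 2867157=15.29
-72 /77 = -0.94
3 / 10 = 0.30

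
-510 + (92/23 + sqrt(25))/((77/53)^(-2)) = -1379229/2809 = -491.00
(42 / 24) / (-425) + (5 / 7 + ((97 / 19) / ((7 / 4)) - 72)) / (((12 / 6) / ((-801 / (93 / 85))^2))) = -568706839181563 / 31040300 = -18321563.88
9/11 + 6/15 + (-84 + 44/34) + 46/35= -104947/1309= -80.17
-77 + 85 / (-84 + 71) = -1086 / 13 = -83.54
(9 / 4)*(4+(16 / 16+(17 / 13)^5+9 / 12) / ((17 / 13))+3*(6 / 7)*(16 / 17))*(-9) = -11763773289 / 54380144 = -216.32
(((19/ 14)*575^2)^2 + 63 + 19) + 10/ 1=39461953533657/ 196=201336497620.70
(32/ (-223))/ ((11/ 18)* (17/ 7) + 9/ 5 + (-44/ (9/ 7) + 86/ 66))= 24640/ 5088637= 0.00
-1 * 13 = -13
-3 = -3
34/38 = 17/19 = 0.89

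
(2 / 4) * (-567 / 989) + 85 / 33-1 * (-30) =2107639 / 65274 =32.29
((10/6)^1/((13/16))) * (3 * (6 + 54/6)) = 1200/13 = 92.31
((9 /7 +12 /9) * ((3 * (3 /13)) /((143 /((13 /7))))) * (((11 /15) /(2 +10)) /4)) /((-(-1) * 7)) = 11 /214032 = 0.00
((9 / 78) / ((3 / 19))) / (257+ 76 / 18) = 171 / 61126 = 0.00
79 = 79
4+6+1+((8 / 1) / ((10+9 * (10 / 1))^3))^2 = 171875000001 / 15625000000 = 11.00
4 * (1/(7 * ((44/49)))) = 7/11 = 0.64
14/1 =14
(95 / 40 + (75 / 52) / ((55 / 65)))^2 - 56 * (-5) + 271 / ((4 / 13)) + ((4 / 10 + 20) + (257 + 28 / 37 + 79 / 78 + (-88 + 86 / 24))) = 1372.15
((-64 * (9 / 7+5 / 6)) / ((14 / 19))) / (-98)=13528 / 7203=1.88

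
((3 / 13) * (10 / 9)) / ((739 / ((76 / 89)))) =760 / 2565069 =0.00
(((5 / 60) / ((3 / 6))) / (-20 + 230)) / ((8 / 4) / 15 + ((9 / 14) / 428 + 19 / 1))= 214 / 5159517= 0.00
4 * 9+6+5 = 47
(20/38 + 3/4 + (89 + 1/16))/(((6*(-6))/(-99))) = 302093/1216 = 248.43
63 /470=0.13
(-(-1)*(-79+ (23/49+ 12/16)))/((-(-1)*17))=-15245/3332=-4.58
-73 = -73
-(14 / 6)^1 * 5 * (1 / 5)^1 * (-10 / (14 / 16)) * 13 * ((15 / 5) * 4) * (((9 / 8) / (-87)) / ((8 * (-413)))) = 195 / 11977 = 0.02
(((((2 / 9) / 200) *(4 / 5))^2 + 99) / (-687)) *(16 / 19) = -2004750016 / 16520203125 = -0.12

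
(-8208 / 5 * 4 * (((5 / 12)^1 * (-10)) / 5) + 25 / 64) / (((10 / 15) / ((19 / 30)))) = 6654427 / 1280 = 5198.77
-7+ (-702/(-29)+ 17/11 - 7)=3749/319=11.75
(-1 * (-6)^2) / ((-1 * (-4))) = -9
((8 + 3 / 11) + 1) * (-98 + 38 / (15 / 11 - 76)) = -8249352 / 9031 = -913.45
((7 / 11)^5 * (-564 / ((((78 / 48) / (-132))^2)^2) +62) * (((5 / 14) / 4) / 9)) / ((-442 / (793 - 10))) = 366257221995253523235 / 8132406816248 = 45036756.06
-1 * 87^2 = -7569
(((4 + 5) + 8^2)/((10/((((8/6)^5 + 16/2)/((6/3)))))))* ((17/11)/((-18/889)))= -3402.80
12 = 12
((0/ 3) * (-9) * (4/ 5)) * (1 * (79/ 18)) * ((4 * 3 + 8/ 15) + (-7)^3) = 0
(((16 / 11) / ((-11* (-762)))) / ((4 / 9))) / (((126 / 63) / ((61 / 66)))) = 61 / 338074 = 0.00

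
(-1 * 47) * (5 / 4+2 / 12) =-799 / 12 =-66.58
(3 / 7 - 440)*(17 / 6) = -1245.45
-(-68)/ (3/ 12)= 272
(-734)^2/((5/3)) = 1616268/5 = 323253.60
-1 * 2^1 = -2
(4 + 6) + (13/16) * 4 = 53/4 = 13.25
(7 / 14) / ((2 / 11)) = 11 / 4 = 2.75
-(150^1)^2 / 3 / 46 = -3750 / 23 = -163.04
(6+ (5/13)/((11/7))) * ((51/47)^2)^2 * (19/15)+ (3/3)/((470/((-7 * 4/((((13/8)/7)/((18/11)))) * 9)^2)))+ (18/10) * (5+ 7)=71612605247409/10615382635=6746.12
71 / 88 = 0.81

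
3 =3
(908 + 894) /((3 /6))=3604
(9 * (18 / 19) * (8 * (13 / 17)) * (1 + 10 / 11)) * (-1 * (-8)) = 2830464 / 3553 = 796.64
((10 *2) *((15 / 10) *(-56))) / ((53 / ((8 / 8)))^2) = -1680 / 2809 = -0.60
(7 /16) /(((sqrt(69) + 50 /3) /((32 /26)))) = 1050 /24427 - 63 * sqrt(69) /24427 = 0.02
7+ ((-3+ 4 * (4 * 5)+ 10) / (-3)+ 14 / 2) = -15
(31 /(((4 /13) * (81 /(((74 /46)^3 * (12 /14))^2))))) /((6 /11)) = 11373865171097 /391702962294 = 29.04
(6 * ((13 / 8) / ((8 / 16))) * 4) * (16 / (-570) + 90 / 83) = 649636 / 7885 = 82.39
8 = 8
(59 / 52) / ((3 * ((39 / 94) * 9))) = 2773 / 27378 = 0.10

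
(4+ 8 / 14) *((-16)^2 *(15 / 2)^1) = 61440 / 7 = 8777.14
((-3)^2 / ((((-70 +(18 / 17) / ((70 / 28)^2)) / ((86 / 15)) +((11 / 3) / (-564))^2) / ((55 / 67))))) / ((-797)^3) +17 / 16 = 6680840501020773946141 / 6287849876222928041168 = 1.06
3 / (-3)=-1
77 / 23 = 3.35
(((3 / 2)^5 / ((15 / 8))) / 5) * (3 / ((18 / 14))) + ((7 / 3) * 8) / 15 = 2821 / 900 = 3.13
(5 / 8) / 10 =1 / 16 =0.06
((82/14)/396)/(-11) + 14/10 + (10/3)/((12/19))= 1017889/152460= 6.68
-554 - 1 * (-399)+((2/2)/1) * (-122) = -277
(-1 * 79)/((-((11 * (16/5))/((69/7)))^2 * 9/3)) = 3134325/1517824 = 2.07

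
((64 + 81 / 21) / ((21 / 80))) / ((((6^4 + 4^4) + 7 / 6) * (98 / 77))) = 418000 / 3196417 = 0.13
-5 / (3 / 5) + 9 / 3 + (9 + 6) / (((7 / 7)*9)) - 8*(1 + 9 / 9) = -59 / 3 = -19.67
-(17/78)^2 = -289/6084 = -0.05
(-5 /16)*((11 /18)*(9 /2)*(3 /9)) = -0.29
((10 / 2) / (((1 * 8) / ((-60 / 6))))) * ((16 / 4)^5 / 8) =-800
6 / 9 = 2 / 3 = 0.67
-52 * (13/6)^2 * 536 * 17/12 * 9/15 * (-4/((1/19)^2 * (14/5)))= 57356207.17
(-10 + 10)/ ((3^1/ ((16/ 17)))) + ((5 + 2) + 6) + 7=20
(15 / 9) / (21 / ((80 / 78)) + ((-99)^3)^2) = 200 / 112977617930577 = 0.00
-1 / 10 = -0.10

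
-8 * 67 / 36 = -134 / 9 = -14.89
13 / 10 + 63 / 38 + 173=16716 / 95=175.96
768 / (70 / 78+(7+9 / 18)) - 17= 48769 / 655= 74.46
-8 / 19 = -0.42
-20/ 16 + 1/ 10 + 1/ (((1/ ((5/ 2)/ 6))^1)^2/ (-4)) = -83/ 45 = -1.84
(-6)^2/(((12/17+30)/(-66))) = -2244/29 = -77.38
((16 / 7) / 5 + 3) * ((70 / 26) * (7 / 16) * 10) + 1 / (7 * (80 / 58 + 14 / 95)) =62486695 / 1530984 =40.81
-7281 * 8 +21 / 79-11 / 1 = -4602440 / 79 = -58258.73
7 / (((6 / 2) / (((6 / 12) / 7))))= 1 / 6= 0.17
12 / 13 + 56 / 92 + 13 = 4345 / 299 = 14.53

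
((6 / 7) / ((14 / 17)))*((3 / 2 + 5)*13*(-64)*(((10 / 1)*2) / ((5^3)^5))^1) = -1103232 / 299072265625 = -0.00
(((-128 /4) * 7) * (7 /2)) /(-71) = 784 /71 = 11.04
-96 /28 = -24 /7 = -3.43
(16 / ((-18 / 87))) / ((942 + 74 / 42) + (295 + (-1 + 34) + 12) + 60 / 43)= -69832 / 1160497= -0.06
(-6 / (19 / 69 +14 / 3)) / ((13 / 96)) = -39744 / 4433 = -8.97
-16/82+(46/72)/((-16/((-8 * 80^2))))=754328/369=2044.25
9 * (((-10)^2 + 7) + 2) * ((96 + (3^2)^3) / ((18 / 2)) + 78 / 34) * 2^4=1474808.47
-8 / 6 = -4 / 3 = -1.33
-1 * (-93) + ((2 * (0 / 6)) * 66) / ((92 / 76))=93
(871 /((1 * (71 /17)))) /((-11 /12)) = -177684 /781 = -227.51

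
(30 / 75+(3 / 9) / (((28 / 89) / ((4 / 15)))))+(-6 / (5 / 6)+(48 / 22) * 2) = -2.15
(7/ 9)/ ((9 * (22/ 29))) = 203/ 1782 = 0.11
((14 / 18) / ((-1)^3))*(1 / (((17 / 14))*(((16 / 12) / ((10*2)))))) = -490 / 51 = -9.61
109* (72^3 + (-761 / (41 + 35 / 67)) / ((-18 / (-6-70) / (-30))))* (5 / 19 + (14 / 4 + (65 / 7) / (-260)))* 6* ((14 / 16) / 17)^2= 1185648434966793 / 488830784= 2425478.25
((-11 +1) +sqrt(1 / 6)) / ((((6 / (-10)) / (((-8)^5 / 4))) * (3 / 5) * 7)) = -2048000 / 63 +102400 * sqrt(6) / 189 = -31180.81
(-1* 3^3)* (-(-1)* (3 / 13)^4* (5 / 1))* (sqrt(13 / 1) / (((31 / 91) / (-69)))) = 5281605* sqrt(13) / 68107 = 279.61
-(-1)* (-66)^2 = 4356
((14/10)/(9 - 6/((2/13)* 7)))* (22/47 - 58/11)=-1.96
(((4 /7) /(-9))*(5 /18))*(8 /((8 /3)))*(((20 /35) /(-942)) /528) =5 /82253556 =0.00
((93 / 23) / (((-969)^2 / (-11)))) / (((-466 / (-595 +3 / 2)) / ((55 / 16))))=-0.00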